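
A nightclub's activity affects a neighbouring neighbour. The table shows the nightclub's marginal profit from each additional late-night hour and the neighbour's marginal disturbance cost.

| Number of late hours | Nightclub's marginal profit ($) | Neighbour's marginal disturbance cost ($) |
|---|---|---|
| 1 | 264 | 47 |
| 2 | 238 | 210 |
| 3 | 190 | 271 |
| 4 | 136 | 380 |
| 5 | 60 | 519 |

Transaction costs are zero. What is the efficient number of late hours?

Bargaining reaches the level where marginal profit last exceeds marginal disturbance cost.
That holds through level 2 (238 ≥ 210) but not at 3 (190 < 271).

2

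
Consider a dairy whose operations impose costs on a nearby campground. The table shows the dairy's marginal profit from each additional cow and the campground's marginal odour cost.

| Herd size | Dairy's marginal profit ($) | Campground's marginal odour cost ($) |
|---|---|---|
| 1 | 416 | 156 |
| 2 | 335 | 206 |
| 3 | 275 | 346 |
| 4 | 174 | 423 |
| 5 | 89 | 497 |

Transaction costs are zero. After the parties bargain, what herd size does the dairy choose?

Bargaining reaches the level where marginal profit last exceeds marginal odour cost.
That holds through level 2 (335 ≥ 206) but not at 3 (275 < 346).

2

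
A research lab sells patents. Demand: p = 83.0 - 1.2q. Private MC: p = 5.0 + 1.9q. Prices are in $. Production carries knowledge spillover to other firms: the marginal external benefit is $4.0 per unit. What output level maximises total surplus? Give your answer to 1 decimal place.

q* = 26.5

Social marginal cost = private MC − MEB = 1.0 + 1.9q.
Set SMC = demand: 1.0 + 1.9q = 83.0 - 1.2q → q* = 26.4516.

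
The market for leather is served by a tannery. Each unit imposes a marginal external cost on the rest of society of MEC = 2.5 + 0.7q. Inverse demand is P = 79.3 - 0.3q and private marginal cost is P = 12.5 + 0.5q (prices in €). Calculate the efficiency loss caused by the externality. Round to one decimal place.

Market equilibrium (private): 12.5 + 0.5q = 79.3 - 0.3q → q_m = 83.5000.
Social marginal cost = private MC + MEC = 15.0 + 1.2q.
Set SMC = demand: 15.0 + 1.2q = 79.3 - 0.3q → q* = 42.8667.
Between q* and q_m the wedge SMC − demand runs linearly from 0 to MEC(q_m), so the loss is a triangle.
DWL = ½ × 40.6333 × 60.9500 = 1238.2998.

DWL = €1238.3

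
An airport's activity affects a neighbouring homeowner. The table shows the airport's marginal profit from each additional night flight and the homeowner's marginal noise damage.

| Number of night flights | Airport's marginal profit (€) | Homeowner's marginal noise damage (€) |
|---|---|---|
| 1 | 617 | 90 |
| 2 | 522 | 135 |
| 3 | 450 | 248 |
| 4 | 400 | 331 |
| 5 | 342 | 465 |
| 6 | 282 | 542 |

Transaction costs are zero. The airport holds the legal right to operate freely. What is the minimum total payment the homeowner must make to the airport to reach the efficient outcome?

€624

Left alone the airport would choose level 6 (marginal profit stays positive).
Efficient level: k* = 4 (marginal profit ≥ marginal noise damage through 4).
The homeowner must at least cover the airport's forgone profit from cutting 6→4: 342 + 282 = 624.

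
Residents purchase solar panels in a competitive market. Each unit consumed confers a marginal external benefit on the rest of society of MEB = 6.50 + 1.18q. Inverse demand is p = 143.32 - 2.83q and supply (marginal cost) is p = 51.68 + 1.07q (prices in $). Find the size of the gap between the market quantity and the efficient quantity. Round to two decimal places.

Market equilibrium (private): 51.68 + 1.07q = 143.32 - 2.83q → q_m = 23.4974.
Social marginal benefit = demand + MEB = 149.82 - 1.65q.
Set SMB = MC: 149.82 - 1.65q = 51.68 + 1.07q → q* = 36.0809.
Gap = |23.4974 − 36.0809| = 12.5835.

12.58 units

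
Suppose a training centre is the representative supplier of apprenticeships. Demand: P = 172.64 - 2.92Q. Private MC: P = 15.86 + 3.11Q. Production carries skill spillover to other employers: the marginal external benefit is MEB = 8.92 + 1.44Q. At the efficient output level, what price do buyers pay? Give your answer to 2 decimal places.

P = 67.23

Social marginal cost = private MC − MEB = 6.94 + 1.67Q.
Set SMC = demand: 6.94 + 1.67Q = 172.64 - 2.92Q → Q* = 36.1002.
Consumer price on the demand curve at Q*: 172.64 − 2.92×36.1002 = 67.2274.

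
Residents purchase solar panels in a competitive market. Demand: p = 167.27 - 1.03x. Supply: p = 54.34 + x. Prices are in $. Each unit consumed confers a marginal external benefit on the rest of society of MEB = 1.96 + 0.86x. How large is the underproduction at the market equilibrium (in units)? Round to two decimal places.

42.57 units

Market equilibrium (private): 54.34 + x = 167.27 - 1.03x → x_m = 55.6305.
Social marginal benefit = demand + MEB = 169.23 - 0.17x.
Set SMB = MC: 169.23 - 0.17x = 54.34 + x → x* = 98.1966.
Gap = |55.6305 − 98.1966| = 42.5661.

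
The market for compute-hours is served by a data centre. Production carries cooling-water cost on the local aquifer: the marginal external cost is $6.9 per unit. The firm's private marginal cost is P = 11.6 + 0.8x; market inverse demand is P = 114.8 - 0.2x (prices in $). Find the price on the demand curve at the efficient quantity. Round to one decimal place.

P = $95.5

Social marginal cost = private MC + MEC = 18.5 + 0.8x.
Set SMC = demand: 18.5 + 0.8x = 114.8 - 0.2x → x* = 96.3000.
Consumer price on the demand curve at x*: 114.8 − 0.2×96.3000 = 95.5400.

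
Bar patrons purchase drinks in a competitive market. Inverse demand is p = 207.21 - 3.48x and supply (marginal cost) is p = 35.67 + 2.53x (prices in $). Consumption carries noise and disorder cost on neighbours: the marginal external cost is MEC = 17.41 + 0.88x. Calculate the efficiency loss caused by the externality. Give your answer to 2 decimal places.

DWL = $131.25

Market equilibrium (private): 35.67 + 2.53x = 207.21 - 3.48x → x_m = 28.5424.
Social marginal benefit = demand − MEC = 189.80 - 4.36x.
Set SMB = MC: 189.80 - 4.36x = 35.67 + 2.53x → x* = 22.3701.
The loss is the area between SMB and MC from x* to x_m; with linear curves that's a triangle of height MEC(x_m).
DWL = ½ × 6.1723 × 42.5273 = 131.2456.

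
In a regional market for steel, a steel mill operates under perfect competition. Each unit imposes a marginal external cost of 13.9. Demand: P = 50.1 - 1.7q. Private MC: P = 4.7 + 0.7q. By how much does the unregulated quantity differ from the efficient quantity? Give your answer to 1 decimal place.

Market equilibrium (private): 4.7 + 0.7q = 50.1 - 1.7q → q_m = 18.9167.
Social marginal cost = private MC + MEC = 18.6 + 0.7q.
Set SMC = demand: 18.6 + 0.7q = 50.1 - 1.7q → q* = 13.1250.
Gap = |18.9167 − 13.1250| = 5.7917.

5.8 units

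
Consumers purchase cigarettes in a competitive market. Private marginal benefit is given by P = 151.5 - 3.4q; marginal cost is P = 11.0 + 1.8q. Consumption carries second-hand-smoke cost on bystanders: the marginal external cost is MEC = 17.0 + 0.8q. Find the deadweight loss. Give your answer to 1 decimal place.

Market equilibrium (private): 11.0 + 1.8q = 151.5 - 3.4q → q_m = 27.0192.
Social marginal benefit = demand − MEC = 134.5 - 4.2q.
Set SMB = MC: 134.5 - 4.2q = 11.0 + 1.8q → q* = 20.5833.
Between q* and q_m the wedge MC − SMB runs linearly from 0 to MEC(q_m), so the loss is a triangle.
DWL = ½ × 6.4359 × 38.6154 = 124.2624.

DWL = 124.3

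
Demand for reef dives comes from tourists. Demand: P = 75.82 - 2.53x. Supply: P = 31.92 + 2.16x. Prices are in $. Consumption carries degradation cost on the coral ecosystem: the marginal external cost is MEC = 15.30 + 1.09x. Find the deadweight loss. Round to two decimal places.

Market equilibrium (private): 31.92 + 2.16x = 75.82 - 2.53x → x_m = 9.3603.
Social marginal benefit = demand − MEC = 60.52 - 3.62x.
Set SMB = MC: 60.52 - 3.62x = 31.92 + 2.16x → x* = 4.9481.
Between x* and x_m the wedge MC − SMB runs linearly from 0 to MEC(x_m), so the loss is a triangle.
DWL = ½ × 4.4122 × 25.5028 = 56.2617.

DWL = $56.26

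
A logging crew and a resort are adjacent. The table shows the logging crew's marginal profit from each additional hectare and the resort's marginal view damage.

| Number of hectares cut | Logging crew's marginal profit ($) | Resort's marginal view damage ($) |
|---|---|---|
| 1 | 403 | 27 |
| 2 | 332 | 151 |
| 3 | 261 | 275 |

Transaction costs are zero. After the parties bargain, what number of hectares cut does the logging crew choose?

Bargaining reaches the level where marginal profit last exceeds marginal view damage.
That holds through level 2 (332 ≥ 151) but not at 3 (261 < 275).

2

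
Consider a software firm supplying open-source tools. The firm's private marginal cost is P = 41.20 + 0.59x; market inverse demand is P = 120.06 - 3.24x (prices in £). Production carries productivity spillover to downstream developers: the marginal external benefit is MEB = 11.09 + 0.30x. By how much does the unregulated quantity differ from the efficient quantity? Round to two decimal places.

4.89 units

Market equilibrium (private): 41.20 + 0.59x = 120.06 - 3.24x → x_m = 20.5901.
Social marginal cost = private MC − MEB = 30.11 + 0.29x.
Set SMC = demand: 30.11 + 0.29x = 120.06 - 3.24x → x* = 25.4816.
Gap = |20.5901 − 25.4816| = 4.8915.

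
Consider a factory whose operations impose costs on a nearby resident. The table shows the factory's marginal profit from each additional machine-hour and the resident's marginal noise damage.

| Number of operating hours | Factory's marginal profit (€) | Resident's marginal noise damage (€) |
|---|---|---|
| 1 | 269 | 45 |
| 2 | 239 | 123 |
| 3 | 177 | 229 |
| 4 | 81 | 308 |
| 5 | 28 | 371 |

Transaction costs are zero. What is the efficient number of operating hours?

2

Bargaining reaches the level where marginal profit last exceeds marginal noise damage.
That holds through level 2 (239 ≥ 123) but not at 3 (177 < 229).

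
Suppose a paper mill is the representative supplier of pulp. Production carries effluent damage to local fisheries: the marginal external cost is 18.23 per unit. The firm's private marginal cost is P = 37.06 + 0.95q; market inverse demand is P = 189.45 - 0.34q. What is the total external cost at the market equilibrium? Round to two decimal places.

Market equilibrium (private): 37.06 + 0.95q = 189.45 - 0.34q → q_m = 118.1318.
Total external cost = MEC × q_m = 18.23 × 118.1318 = 2153.5427.

2153.54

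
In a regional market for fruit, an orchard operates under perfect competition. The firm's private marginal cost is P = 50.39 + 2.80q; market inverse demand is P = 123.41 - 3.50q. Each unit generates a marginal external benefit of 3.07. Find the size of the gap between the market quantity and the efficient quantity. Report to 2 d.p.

0.49 units

Market equilibrium (private): 50.39 + 2.80q = 123.41 - 3.50q → q_m = 11.5905.
Social marginal cost = private MC − MEB = 47.32 + 2.80q.
Set SMC = demand: 47.32 + 2.80q = 123.41 - 3.50q → q* = 12.0778.
Gap = |11.5905 − 12.0778| = 0.4873.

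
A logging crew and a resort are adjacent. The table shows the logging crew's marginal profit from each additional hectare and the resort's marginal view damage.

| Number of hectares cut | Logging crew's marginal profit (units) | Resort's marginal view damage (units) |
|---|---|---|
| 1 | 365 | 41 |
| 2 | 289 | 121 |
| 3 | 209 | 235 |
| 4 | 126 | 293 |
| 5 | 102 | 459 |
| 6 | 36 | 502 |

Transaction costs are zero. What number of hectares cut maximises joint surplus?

2

Bargaining reaches the level where marginal profit last exceeds marginal view damage.
That holds through level 2 (289 ≥ 121) but not at 3 (209 < 235).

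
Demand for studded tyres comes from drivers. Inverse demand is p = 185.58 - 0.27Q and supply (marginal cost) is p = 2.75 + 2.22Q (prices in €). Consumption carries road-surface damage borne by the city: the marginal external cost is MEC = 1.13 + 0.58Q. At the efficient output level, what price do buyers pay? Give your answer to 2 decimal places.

P = €169.60

Social marginal benefit = demand − MEC = 184.45 - 0.85Q.
Set SMB = MC: 184.45 - 0.85Q = 2.75 + 2.22Q → Q* = 59.1857.
Consumer price on the demand curve at Q*: 185.58 − 0.27×59.1857 = 169.5999.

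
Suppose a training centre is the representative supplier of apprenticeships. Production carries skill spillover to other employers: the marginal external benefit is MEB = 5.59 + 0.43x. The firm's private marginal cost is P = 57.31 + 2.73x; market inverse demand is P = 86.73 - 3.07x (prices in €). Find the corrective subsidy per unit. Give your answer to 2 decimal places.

subsidy = €8.39 per unit

Social marginal cost = private MC − MEB = 51.72 + 2.30x.
Set SMC = demand: 51.72 + 2.30x = 86.73 - 3.07x → x* = 6.5196.
The Pigouvian subsidy equals MEB at x*: 5.59 + 0.43×6.5196 = 8.3934.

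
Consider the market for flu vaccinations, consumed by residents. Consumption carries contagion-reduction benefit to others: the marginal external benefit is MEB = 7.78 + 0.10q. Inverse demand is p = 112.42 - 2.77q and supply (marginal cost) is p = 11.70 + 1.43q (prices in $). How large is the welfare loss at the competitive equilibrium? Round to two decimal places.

DWL = $12.63

Market equilibrium (private): 11.70 + 1.43q = 112.42 - 2.77q → q_m = 23.9810.
Social marginal benefit = demand + MEB = 120.20 - 2.67q.
Set SMB = MC: 120.20 - 2.67q = 11.70 + 1.43q → q* = 26.4634.
Between q* and q_m the wedge SMB − MC runs linearly from 0 to MEB(q_m), so the loss is a triangle.
DWL = ½ × 2.4824 × 10.1781 = 12.6331.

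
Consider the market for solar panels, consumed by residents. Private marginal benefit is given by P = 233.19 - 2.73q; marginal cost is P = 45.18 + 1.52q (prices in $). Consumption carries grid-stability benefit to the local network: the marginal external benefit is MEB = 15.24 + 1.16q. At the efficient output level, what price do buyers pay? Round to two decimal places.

Social marginal benefit = demand + MEB = 248.43 - 1.57q.
Set SMB = MC: 248.43 - 1.57q = 45.18 + 1.52q → q* = 65.7767.
Consumer price on the demand curve at q*: 233.19 − 2.73×65.7767 = 53.6196.

P = $53.62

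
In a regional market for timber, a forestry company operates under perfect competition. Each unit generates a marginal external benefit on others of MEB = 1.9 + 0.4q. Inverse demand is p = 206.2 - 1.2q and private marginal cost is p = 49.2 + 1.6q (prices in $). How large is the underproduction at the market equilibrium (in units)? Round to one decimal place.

10.1 units

Market equilibrium (private): 49.2 + 1.6q = 206.2 - 1.2q → q_m = 56.0714.
Social marginal cost = private MC − MEB = 47.3 + 1.2q.
Set SMC = demand: 47.3 + 1.2q = 206.2 - 1.2q → q* = 66.2083.
Gap = |56.0714 − 66.2083| = 10.1369.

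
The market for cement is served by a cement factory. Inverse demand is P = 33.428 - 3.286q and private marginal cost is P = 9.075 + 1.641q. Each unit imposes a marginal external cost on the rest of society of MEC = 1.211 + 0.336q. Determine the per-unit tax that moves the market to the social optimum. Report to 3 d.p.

Social marginal cost = private MC + MEC = 10.286 + 1.977q.
Set SMC = demand: 10.286 + 1.977q = 33.428 - 3.286q → q* = 4.3971.
The Pigouvian tax equals MEC at q*: 1.211 + 0.336×4.3971 = 2.6884.

tax = 2.688 per unit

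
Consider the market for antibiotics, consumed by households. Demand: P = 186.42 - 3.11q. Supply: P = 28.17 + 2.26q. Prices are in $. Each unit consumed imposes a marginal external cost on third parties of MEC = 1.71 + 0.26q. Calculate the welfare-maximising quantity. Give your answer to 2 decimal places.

q* = 27.80

Social marginal benefit = demand − MEC = 184.71 - 3.37q.
Set SMB = MC: 184.71 - 3.37q = 28.17 + 2.26q → q* = 27.8046.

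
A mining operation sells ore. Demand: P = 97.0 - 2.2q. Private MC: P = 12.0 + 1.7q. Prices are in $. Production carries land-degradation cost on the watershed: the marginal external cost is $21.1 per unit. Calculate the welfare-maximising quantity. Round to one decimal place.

Social marginal cost = private MC + MEC = 33.1 + 1.7q.
Set SMC = demand: 33.1 + 1.7q = 97.0 - 2.2q → q* = 16.3846.

q* = 16.4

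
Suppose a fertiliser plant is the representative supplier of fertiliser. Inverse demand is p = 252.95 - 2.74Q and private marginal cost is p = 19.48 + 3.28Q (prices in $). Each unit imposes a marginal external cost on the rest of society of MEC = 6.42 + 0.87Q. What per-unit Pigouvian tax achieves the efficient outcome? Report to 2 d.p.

tax = $35.09 per unit

Social marginal cost = private MC + MEC = 25.90 + 4.15Q.
Set SMC = demand: 25.90 + 4.15Q = 252.95 - 2.74Q → Q* = 32.9536.
The Pigouvian tax equals MEC at Q*: 6.42 + 0.87×32.9536 = 35.0896.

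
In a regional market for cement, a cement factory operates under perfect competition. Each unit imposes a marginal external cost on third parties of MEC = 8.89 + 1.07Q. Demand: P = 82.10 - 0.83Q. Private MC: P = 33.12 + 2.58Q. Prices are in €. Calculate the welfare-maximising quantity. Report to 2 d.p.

Q* = 8.95

Social marginal cost = private MC + MEC = 42.01 + 3.65Q.
Set SMC = demand: 42.01 + 3.65Q = 82.10 - 0.83Q → Q* = 8.9487.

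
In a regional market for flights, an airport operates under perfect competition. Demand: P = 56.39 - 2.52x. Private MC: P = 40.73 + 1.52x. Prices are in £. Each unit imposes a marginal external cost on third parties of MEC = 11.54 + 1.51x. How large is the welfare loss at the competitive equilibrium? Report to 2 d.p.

DWL = £27.25

Market equilibrium (private): 40.73 + 1.52x = 56.39 - 2.52x → x_m = 3.8762.
Social marginal cost = private MC + MEC = 52.27 + 3.03x.
Set SMC = demand: 52.27 + 3.03x = 56.39 - 2.52x → x* = 0.7423.
Height of the DWL triangle at x_m is SMC(x_m) − demand(x_m) = MEC(x_m) = 17.3931.
DWL = ½ × 3.1339 × 17.3931 = 27.2541.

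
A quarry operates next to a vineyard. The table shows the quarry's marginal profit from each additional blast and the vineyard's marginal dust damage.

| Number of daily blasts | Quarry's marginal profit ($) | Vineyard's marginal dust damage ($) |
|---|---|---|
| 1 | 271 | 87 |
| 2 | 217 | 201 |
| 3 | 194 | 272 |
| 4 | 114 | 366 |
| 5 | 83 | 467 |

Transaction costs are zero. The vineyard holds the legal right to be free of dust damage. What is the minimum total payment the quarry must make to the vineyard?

Efficient level: marginal profit ≥ marginal dust damage through level 2, so k* = 2.
With the vineyard holding the right, the quarry must at least compensate total damage at k*: 87 + 201 = 288.

$288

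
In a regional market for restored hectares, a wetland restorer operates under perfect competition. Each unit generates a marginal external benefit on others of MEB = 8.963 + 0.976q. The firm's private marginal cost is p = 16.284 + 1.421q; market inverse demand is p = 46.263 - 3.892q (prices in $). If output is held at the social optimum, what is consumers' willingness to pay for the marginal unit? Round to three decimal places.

P = $11.317

Social marginal cost = private MC − MEB = 7.321 + 0.445q.
Set SMC = demand: 7.321 + 0.445q = 46.263 - 3.892q → q* = 8.9790.
Consumer price on the demand curve at q*: 46.263 − 3.892×8.9790 = 11.3167.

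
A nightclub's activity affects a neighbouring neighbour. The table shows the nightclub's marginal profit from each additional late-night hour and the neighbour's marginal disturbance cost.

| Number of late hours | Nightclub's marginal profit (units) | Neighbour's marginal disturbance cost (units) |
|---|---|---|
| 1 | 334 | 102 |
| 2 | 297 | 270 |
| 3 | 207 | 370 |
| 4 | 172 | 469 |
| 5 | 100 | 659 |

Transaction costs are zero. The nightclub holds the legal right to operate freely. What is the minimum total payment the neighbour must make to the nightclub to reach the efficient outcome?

Left alone the nightclub would choose level 5 (marginal profit stays positive).
Efficient level: k* = 2 (marginal profit ≥ marginal disturbance cost through 2).
The neighbour must at least cover the nightclub's forgone profit from cutting 5→2: 207 + 172 + 100 = 479.

479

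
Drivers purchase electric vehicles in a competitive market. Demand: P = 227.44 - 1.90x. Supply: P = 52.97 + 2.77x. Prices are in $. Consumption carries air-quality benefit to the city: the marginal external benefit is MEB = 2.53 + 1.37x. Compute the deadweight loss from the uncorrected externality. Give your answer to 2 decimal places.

Market equilibrium (private): 52.97 + 2.77x = 227.44 - 1.90x → x_m = 37.3597.
Social marginal benefit = demand + MEB = 229.97 - 0.53x.
Set SMB = MC: 229.97 - 0.53x = 52.97 + 2.77x → x* = 53.6364.
Between x* and x_m the wedge SMB − MC runs linearly from 0 to MEB(x_m), so the loss is a triangle.
DWL = ½ × 16.2767 × 53.7128 = 437.1336.

DWL = $437.13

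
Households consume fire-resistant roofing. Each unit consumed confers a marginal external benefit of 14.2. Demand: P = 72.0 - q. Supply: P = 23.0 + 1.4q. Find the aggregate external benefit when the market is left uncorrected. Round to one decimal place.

289.9

Market equilibrium (private): 23.0 + 1.4q = 72.0 - q → q_m = 20.4167.
Total external benefit = MEB × q_m = 14.2 × 20.4167 = 289.9171.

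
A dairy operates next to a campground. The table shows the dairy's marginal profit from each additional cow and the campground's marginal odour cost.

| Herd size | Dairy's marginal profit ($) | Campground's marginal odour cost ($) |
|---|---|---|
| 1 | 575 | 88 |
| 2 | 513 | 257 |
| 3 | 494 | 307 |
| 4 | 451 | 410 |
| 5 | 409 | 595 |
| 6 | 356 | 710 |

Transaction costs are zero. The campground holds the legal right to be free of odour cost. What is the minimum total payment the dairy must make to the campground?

Efficient level: marginal profit ≥ marginal odour cost through level 4, so k* = 4.
With the campground holding the right, the dairy must at least compensate total damage at k*: 88 + 257 + 307 + 410 = 1062.

$1062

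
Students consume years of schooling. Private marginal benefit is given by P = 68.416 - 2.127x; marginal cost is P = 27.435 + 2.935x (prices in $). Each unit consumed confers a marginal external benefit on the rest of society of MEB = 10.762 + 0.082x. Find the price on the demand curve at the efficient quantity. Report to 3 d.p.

Social marginal benefit = demand + MEB = 79.178 - 2.045x.
Set SMB = MC: 79.178 - 2.045x = 27.435 + 2.935x → x* = 10.3902.
Consumer price on the demand curve at x*: 68.416 − 2.127×10.3902 = 46.3160.

P = $46.316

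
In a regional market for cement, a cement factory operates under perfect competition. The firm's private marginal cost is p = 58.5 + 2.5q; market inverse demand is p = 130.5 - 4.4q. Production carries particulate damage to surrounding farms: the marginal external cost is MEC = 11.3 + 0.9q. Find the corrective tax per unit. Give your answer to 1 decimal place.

Social marginal cost = private MC + MEC = 69.8 + 3.4q.
Set SMC = demand: 69.8 + 3.4q = 130.5 - 4.4q → q* = 7.7821.
The Pigouvian tax equals MEC at q*: 11.3 + 0.9×7.7821 = 18.3039.

tax = 18.3 per unit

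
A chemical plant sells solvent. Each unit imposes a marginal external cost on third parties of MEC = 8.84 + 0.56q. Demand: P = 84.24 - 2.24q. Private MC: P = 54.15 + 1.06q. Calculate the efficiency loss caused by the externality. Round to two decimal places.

Market equilibrium (private): 54.15 + 1.06q = 84.24 - 2.24q → q_m = 9.1182.
Social marginal cost = private MC + MEC = 62.99 + 1.62q.
Set SMC = demand: 62.99 + 1.62q = 84.24 - 2.24q → q* = 5.5052.
Between q* and q_m the wedge SMC − demand runs linearly from 0 to MEC(q_m), so the loss is a triangle.
DWL = ½ × 3.6130 × 13.9462 = 25.1938.

DWL = 25.19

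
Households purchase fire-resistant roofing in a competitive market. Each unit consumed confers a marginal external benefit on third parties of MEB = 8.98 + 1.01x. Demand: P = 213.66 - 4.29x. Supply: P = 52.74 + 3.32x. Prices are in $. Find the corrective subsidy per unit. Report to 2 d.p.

Social marginal benefit = demand + MEB = 222.64 - 3.28x.
Set SMB = MC: 222.64 - 3.28x = 52.74 + 3.32x → x* = 25.7424.
The Pigouvian subsidy equals MEB at x*: 8.98 + 1.01×25.7424 = 34.9798.

subsidy = $34.98 per unit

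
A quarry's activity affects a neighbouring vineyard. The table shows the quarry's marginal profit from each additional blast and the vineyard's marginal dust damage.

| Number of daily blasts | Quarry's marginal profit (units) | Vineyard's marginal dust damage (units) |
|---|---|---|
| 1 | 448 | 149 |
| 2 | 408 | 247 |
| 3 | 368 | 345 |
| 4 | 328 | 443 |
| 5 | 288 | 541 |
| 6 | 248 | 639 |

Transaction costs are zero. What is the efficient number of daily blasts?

3

Bargaining reaches the level where marginal profit last exceeds marginal dust damage.
That holds through level 3 (368 ≥ 345) but not at 4 (328 < 443).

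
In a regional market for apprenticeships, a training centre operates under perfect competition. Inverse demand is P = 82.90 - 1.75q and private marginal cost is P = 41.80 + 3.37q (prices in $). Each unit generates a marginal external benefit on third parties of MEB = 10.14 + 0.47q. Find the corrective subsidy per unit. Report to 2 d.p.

subsidy = $15.32 per unit

Social marginal cost = private MC − MEB = 31.66 + 2.90q.
Set SMC = demand: 31.66 + 2.90q = 82.90 - 1.75q → q* = 11.0194.
The Pigouvian subsidy equals MEB at q*: 10.14 + 0.47×11.0194 = 15.3191.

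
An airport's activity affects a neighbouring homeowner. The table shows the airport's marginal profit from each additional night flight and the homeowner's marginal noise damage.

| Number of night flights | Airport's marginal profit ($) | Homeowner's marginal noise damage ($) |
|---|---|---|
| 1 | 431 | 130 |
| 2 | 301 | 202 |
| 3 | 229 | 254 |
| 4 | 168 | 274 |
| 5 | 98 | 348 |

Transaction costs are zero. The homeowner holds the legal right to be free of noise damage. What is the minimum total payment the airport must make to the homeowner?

Efficient level: marginal profit ≥ marginal noise damage through level 2, so k* = 2.
With the homeowner holding the right, the airport must at least compensate total damage at k*: 130 + 202 = 332.

$332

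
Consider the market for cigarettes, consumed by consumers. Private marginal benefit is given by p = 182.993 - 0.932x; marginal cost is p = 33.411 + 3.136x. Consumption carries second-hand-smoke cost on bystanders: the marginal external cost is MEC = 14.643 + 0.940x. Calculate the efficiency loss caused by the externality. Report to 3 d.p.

Market equilibrium (private): 33.411 + 3.136x = 182.993 - 0.932x → x_m = 36.7704.
Social marginal benefit = demand − MEC = 168.350 - 1.872x.
Set SMB = MC: 168.350 - 1.872x = 33.411 + 3.136x → x* = 26.9447.
The welfare-loss triangle has base |x_m − x*| and height MEC(x_m) (the vertical gap between SMB and MC is zero at x* and MEC at x_m).
DWL = ½ × 9.8257 × 49.2072 = 241.7476.

DWL = 241.748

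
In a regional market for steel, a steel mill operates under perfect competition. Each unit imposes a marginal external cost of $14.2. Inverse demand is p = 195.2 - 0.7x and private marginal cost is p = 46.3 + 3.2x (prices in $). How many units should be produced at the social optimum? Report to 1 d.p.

Social marginal cost = private MC + MEC = 60.5 + 3.2x.
Set SMC = demand: 60.5 + 3.2x = 195.2 - 0.7x → x* = 34.5385.

x* = 34.5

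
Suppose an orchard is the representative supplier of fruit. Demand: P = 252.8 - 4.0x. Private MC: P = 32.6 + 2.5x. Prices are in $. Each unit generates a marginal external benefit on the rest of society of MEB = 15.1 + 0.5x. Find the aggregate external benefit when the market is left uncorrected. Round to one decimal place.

Market equilibrium (private): 32.6 + 2.5x = 252.8 - 4.0x → x_m = 33.8769.
Total external benefit = ∫₀^{x_m} (15.1 + 0.5x) dx = 15.1×33.8769 + ½×0.5×33.8769² = 798.4523.

$798.5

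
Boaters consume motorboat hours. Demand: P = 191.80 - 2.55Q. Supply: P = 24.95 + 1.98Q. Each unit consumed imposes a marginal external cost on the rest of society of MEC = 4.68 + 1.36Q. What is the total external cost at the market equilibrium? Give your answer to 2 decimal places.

1094.87

Market equilibrium (private): 24.95 + 1.98Q = 191.80 - 2.55Q → Q_m = 36.8322.
Total external cost = ∫₀^{Q_m} (4.68 + 1.36Q) dQ = 4.68×36.8322 + ½×1.36×36.8322² = 1094.8701.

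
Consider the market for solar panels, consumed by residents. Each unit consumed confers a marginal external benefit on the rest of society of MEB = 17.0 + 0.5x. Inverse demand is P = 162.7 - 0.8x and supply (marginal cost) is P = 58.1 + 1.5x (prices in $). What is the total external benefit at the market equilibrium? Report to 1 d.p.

$1290.2

Market equilibrium (private): 58.1 + 1.5x = 162.7 - 0.8x → x_m = 45.4783.
Total external benefit = ∫₀^{x_m} (17.0 + 0.5x) dx = 17.0×45.4783 + ½×0.5×45.4783² = 1290.2000.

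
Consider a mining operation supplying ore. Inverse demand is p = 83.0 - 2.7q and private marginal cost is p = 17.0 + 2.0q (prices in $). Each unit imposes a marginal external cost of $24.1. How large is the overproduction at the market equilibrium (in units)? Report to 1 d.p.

5.1 units

Market equilibrium (private): 17.0 + 2.0q = 83.0 - 2.7q → q_m = 14.0426.
Social marginal cost = private MC + MEC = 41.1 + 2.0q.
Set SMC = demand: 41.1 + 2.0q = 83.0 - 2.7q → q* = 8.9149.
Gap = |14.0426 − 8.9149| = 5.1277.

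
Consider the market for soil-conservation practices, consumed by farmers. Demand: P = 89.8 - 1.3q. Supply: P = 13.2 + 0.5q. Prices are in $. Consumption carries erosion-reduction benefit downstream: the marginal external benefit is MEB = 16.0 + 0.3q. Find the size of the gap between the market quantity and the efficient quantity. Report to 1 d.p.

19.2 units

Market equilibrium (private): 13.2 + 0.5q = 89.8 - 1.3q → q_m = 42.5556.
Social marginal benefit = demand + MEB = 105.8 - q.
Set SMB = MC: 105.8 - q = 13.2 + 0.5q → q* = 61.7333.
Gap = |42.5556 − 61.7333| = 19.1777.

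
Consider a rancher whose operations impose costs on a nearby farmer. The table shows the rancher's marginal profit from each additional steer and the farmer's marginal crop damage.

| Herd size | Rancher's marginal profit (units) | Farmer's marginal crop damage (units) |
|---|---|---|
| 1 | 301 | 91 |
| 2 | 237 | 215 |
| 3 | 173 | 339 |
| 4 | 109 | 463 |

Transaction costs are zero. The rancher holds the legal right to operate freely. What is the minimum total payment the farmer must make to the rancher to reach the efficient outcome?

282

Left alone the rancher would choose level 4 (marginal profit stays positive).
Efficient level: k* = 2 (marginal profit ≥ marginal crop damage through 2).
The farmer must at least cover the rancher's forgone profit from cutting 4→2: 173 + 109 = 282.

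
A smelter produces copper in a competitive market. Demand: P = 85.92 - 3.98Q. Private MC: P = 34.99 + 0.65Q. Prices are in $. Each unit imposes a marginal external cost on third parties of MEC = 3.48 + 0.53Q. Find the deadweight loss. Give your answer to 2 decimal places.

DWL = $8.40

Market equilibrium (private): 34.99 + 0.65Q = 85.92 - 3.98Q → Q_m = 11.0000.
Social marginal cost = private MC + MEC = 38.47 + 1.18Q.
Set SMC = demand: 38.47 + 1.18Q = 85.92 - 3.98Q → Q* = 9.1957.
Between Q* and Q_m the wedge SMC − demand runs linearly from 0 to MEC(Q_m), so the loss is a triangle.
DWL = ½ × 1.8043 × 9.3100 = 8.3990.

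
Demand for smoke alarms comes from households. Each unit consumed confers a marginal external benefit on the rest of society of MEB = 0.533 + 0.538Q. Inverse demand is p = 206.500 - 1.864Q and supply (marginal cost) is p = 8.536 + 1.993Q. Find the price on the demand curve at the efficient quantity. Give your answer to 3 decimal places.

Social marginal benefit = demand + MEB = 207.033 - 1.326Q.
Set SMB = MC: 207.033 - 1.326Q = 8.536 + 1.993Q → Q* = 59.8063.
Consumer price on the demand curve at Q*: 206.500 − 1.864×59.8063 = 95.0211.

P = 95.021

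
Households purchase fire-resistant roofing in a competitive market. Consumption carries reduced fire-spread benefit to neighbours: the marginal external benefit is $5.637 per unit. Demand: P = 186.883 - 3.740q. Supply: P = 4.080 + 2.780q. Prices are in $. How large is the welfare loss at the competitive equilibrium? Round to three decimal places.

DWL = $2.437

Market equilibrium (private): 4.080 + 2.780q = 186.883 - 3.740q → q_m = 28.0373.
Social marginal benefit = demand + MEB = 192.520 - 3.740q.
Set SMB = MC: 192.520 - 3.740q = 4.080 + 2.780q → q* = 28.9018.
Between q* and q_m the wedge SMB − MC runs linearly from 0 to MEB(q_m), so the loss is a triangle.
DWL = ½ × 0.8645 × 5.6370 = 2.4366.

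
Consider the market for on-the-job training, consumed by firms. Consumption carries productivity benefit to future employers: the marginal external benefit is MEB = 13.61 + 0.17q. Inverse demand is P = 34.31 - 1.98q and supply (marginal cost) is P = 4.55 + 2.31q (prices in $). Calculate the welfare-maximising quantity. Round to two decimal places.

Social marginal benefit = demand + MEB = 47.92 - 1.81q.
Set SMB = MC: 47.92 - 1.81q = 4.55 + 2.31q → q* = 10.5267.

q* = 10.53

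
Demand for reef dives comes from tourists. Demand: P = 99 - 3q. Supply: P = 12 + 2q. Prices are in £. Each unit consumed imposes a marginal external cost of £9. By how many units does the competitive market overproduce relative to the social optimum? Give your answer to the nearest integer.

2 units

Market equilibrium (private): 12 + 2q = 99 - 3q → q_m = 17.4000.
Social marginal benefit = demand − MEC = 90 - 3q.
Set SMB = MC: 90 - 3q = 12 + 2q → q* = 15.6000.
Gap = |17.4000 − 15.6000| = 1.8000.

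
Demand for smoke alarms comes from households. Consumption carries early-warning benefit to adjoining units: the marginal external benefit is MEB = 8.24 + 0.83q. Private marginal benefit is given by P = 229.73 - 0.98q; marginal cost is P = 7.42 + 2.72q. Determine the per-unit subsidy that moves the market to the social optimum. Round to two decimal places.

Social marginal benefit = demand + MEB = 237.97 - 0.15q.
Set SMB = MC: 237.97 - 0.15q = 7.42 + 2.72q → q* = 80.3310.
The Pigouvian subsidy equals MEB at q*: 8.24 + 0.83×80.3310 = 74.9147.

subsidy = 74.91 per unit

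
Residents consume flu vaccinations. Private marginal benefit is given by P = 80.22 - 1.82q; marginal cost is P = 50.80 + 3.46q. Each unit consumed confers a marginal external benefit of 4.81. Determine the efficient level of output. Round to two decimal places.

q* = 6.48

Social marginal benefit = demand + MEB = 85.03 - 1.82q.
Set SMB = MC: 85.03 - 1.82q = 50.80 + 3.46q → q* = 6.4830.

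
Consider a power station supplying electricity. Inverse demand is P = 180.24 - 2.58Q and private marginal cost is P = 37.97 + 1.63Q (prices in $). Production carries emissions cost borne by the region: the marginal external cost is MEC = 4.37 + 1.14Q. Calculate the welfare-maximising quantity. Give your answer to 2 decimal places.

Social marginal cost = private MC + MEC = 42.34 + 2.77Q.
Set SMC = demand: 42.34 + 2.77Q = 180.24 - 2.58Q → Q* = 25.7757.

Q* = 25.78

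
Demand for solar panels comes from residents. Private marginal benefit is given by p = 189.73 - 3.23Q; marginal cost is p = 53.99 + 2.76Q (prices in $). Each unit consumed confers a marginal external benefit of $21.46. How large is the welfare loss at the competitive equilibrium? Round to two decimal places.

Market equilibrium (private): 53.99 + 2.76Q = 189.73 - 3.23Q → Q_m = 22.6611.
Social marginal benefit = demand + MEB = 211.19 - 3.23Q.
Set SMB = MC: 211.19 - 3.23Q = 53.99 + 2.76Q → Q* = 26.2437.
The welfare-loss triangle has base |Q_m − Q*| and height MEB(Q_m) (the vertical gap between SMB and MC is zero at Q* and MEB at Q_m).
DWL = ½ × 3.5826 × 21.4600 = 38.4413.

DWL = $38.44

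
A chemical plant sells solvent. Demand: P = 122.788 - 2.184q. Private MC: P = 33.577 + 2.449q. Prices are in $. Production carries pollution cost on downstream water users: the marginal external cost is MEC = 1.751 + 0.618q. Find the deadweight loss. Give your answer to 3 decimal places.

Market equilibrium (private): 33.577 + 2.449q = 122.788 - 2.184q → q_m = 19.2556.
Social marginal cost = private MC + MEC = 35.328 + 3.067q.
Set SMC = demand: 35.328 + 3.067q = 122.788 - 2.184q → q* = 16.6559.
The loss is the area between SMC and demand from q* to q_m; with linear curves that's a triangle of height MEC(q_m).
DWL = ½ × 2.5997 × 13.6509 = 17.7441.

DWL = $17.744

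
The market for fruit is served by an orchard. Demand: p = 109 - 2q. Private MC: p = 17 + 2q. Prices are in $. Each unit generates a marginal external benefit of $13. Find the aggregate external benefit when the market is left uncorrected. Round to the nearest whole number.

$299

Market equilibrium (private): 17 + 2q = 109 - 2q → q_m = 23.0000.
Total external benefit = MEB × q_m = 13 × 23.0000 = 299.0000.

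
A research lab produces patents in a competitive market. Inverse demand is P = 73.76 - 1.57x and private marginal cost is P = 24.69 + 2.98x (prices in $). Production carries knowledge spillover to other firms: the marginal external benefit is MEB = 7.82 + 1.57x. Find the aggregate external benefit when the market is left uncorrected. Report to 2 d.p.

$175.64

Market equilibrium (private): 24.69 + 2.98x = 73.76 - 1.57x → x_m = 10.7846.
Total external benefit = ∫₀^{x_m} (7.82 + 1.57x) dx = 7.82×10.7846 + ½×1.57×10.7846² = 175.6370.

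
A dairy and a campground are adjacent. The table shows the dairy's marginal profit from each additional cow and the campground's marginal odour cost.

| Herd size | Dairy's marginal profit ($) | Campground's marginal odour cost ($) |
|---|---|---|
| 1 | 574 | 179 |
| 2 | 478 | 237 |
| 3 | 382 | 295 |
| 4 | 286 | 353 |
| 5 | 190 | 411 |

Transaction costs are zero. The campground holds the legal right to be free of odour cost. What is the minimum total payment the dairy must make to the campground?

$711

Efficient level: marginal profit ≥ marginal odour cost through level 3, so k* = 3.
With the campground holding the right, the dairy must at least compensate total damage at k*: 179 + 237 + 295 = 711.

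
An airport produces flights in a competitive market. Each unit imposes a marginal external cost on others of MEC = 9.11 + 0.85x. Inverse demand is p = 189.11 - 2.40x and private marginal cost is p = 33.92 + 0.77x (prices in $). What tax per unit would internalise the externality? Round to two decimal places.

Social marginal cost = private MC + MEC = 43.03 + 1.62x.
Set SMC = demand: 43.03 + 1.62x = 189.11 - 2.40x → x* = 36.3383.
The Pigouvian tax equals MEC at x*: 9.11 + 0.85×36.3383 = 39.9976.

tax = $40.00 per unit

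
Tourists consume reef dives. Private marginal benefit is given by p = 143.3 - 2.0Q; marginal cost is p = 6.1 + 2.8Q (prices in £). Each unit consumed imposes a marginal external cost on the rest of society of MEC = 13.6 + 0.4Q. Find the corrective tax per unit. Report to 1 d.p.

tax = £23.1 per unit

Social marginal benefit = demand − MEC = 129.7 - 2.4Q.
Set SMB = MC: 129.7 - 2.4Q = 6.1 + 2.8Q → Q* = 23.7692.
The Pigouvian tax equals MEC at Q*: 13.6 + 0.4×23.7692 = 23.1077.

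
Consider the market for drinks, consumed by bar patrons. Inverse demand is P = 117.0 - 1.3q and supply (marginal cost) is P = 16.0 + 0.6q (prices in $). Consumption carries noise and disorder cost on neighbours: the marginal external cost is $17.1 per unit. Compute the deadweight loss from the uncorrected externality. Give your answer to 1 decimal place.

Market equilibrium (private): 16.0 + 0.6q = 117.0 - 1.3q → q_m = 53.1579.
Social marginal benefit = demand − MEC = 99.9 - 1.3q.
Set SMB = MC: 99.9 - 1.3q = 16.0 + 0.6q → q* = 44.1579.
Height of the DWL triangle at q_m is MC(q_m) − SMB(q_m) = MEC(q_m) = 17.1000.
DWL = ½ × 9.0000 × 17.1000 = 76.9500.

DWL = $77.0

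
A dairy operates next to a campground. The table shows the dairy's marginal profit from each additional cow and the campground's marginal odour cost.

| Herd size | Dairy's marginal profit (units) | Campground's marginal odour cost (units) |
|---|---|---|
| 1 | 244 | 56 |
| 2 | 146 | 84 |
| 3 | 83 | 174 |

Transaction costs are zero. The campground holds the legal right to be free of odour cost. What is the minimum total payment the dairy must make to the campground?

Efficient level: marginal profit ≥ marginal odour cost through level 2, so k* = 2.
With the campground holding the right, the dairy must at least compensate total damage at k*: 56 + 84 = 140.

140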